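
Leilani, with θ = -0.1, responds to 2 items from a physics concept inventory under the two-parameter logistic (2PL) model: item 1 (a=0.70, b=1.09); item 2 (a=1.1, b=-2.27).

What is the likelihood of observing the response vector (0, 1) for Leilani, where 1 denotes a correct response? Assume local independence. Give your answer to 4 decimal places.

P(θ) = 1 / (1 + exp(−a(θ − b)))
P_1 = 1/(1+e^{0.8330}) = 0.3030
P_2 = 1/(1+e^{-2.3870}) = 0.9158
L = (1−P_1) × P_2 = 0.6970 × 0.9158 = 0.63832

0.6383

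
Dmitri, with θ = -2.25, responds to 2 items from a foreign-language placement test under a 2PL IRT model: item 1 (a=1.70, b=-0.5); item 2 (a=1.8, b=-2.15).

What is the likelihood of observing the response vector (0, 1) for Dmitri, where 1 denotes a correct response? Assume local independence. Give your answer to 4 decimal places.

0.4330

P(θ) = 1 / (1 + exp(−a(θ − b)))
P_1 = 1/(1+e^{2.9750}) = 0.0486
P_2 = 1/(1+e^{0.1800}) = 0.4551
L = (1−P_1) × P_2 = 0.9514 × 0.4551 = 0.43302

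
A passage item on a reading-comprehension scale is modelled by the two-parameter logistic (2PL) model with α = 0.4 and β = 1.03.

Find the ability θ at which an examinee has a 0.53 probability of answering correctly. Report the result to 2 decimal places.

P(θ) = 1 / (1 + exp(−α(θ − β)))
logit = ln(0.5300/0.4700) = 0.1201
θ = β + logit/(α) = 1.03 + 0.1201/0.4000 = 1.3304

1.33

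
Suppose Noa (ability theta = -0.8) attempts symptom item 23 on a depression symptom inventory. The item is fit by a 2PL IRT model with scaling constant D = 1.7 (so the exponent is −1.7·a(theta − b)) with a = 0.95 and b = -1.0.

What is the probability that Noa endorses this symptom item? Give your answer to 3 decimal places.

0.580

P(theta) = 1 / (1 + exp(−D·a(theta − b)))
Exponent: 1.7 × 0.95 × (-0.8 − (-1.0)) = 0.3230
1/(1 + e^{-0.3230}) = 0.5801
P = 0.5801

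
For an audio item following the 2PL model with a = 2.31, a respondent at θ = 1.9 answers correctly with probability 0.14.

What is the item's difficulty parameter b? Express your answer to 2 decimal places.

2.69

P(θ) = 1 / (1 + exp(−a(θ − b)))
logit(0.14) = ln(0.14/0.86) = -1.8153
b = θ − logit/(a) = 1.9 − (-1.8153)/2.3100 = 2.6858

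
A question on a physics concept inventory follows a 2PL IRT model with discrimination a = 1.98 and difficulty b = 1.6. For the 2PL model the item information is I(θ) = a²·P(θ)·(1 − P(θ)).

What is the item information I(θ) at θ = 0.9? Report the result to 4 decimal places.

0.6274

P = 1/(1+e^{1.3860}) = 0.2000
P(1−P) = 0.2000 × 0.8000 = 0.1600
I = a² × P(1−P) = 1.98² × 0.1600 = 0.62737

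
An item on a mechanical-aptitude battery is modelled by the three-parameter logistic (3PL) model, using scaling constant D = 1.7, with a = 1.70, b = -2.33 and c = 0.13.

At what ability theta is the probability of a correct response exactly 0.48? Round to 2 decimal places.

P(theta) = c + (1 − c) · 1 / (1 + exp(−D·a(theta − b)))
Remove guessing floor: (0.48 − 0.13)/(1 − 0.13) = 0.4023
logit = ln(0.4023/0.5977) = -0.3959
theta = b + logit/(1.7·a) = -2.33 + (-0.3959)/2.8900 = -2.4670

-2.47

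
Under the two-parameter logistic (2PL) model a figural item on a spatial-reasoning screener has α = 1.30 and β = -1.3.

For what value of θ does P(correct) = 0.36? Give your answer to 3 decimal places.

P(θ) = 1 / (1 + exp(−α(θ − β)))
logit = ln(0.3600/0.6400) = -0.5754
θ = β + logit/(α) = -1.3 + (-0.5754)/1.3000 = -1.7426

-1.743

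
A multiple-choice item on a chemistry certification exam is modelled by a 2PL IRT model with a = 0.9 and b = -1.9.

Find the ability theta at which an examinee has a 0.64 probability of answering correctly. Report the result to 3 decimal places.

-1.261

P(theta) = 1 / (1 + exp(−a(theta − b)))
logit = ln(0.6400/0.3600) = 0.5754
theta = b + logit/(a) = -1.9 + 0.5754/0.9000 = -1.2607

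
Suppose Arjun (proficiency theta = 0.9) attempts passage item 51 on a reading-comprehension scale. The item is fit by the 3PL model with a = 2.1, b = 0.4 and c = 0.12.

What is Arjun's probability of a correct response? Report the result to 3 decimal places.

P(theta) = c + (1 − c) · 1 / (1 + exp(−a(theta − b)))
Exponent: 2.1 × (0.9 − 0.4) = 1.0500
1/(1 + e^{-1.0500}) = 0.7408
P = 0.12 + 0.88 × 0.7408 = 0.7719

0.772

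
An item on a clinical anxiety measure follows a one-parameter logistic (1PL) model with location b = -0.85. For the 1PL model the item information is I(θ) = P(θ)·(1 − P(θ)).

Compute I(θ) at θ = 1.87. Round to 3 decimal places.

0.058

P = 1/(1+e^{-2.7200}) = 0.9382
P(1−P) = 0.9382 × 0.0618 = 0.0580
I = P(1−P) = 0.05798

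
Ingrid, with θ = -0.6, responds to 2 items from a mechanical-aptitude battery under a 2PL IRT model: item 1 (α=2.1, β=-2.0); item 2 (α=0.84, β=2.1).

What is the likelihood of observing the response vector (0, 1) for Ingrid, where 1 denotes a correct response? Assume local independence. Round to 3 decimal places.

0.005

P(θ) = 1 / (1 + exp(−α(θ − β)))
P_1 = 1/(1+e^{-2.9400}) = 0.9498
P_2 = 1/(1+e^{2.2680}) = 0.0938
L = (1−P_1) × P_2 = 0.0502 × 0.0938 = 0.00471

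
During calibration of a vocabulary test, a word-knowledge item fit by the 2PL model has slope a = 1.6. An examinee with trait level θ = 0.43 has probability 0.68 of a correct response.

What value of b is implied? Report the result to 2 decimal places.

P(θ) = 1 / (1 + exp(−a(θ − b)))
logit(0.68) = ln(0.68/0.32) = 0.7538
b = θ − logit/(a) = 0.43 − 0.7538/1.6000 = -0.0411

-0.04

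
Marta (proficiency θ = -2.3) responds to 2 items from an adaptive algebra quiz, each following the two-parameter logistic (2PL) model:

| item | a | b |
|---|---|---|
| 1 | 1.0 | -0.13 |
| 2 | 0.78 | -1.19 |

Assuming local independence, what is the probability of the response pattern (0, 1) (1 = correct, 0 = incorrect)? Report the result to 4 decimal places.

0.2658

P(θ) = 1 / (1 + exp(−a(θ − b)))
P_1 = 1/(1+e^{2.1700}) = 0.1025
P_2 = 1/(1+e^{0.8658}) = 0.2961
L = (1−P_1) × P_2 = 0.8975 × 0.2961 = 0.26578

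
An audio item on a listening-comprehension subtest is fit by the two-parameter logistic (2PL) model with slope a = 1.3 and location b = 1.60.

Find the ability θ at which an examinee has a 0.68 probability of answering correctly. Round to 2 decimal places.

2.18

P(θ) = 1 / (1 + exp(−a(θ − b)))
logit = ln(0.6800/0.3200) = 0.7538
θ = b + logit/(a) = 1.60 + 0.7538/1.3000 = 2.1798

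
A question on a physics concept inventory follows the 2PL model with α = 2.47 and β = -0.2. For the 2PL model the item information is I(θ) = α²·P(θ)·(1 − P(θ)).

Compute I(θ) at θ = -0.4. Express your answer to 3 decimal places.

1.436

P = 1/(1+e^{0.4940}) = 0.3790
P(1−P) = 0.3790 × 0.6210 = 0.2353
I = α² × P(1−P) = 2.47² × 0.2353 = 1.43583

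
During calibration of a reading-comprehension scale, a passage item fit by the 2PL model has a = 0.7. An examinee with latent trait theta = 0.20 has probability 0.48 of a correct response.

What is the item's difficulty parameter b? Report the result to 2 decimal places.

0.31

P(theta) = 1 / (1 + exp(−a(theta − b)))
logit(0.48) = ln(0.48/0.52) = -0.0800
b = theta − logit/(a) = 0.20 − (-0.0800)/0.7000 = 0.3143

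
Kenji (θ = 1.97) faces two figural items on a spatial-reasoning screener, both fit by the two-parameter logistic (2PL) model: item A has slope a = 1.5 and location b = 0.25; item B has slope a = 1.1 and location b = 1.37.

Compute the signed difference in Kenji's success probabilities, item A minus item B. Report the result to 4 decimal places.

0.2703

P(θ) = 1 / (1 + exp(−a(θ − b)))
P_A = 0.9296
P_B = 0.6593
P_A − P_B = 0.2703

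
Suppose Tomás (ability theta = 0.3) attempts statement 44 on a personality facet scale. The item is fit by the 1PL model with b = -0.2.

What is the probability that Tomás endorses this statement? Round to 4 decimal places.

0.6225

P(theta) = 1 / (1 + exp(−(theta − b)))
Exponent: (0.3 − (-0.2)) = 0.5000
1/(1 + e^{-0.5000}) = 0.6225
P = 0.6225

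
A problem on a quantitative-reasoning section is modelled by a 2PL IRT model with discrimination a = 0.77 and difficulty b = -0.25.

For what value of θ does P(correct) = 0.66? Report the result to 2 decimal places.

0.61

P(θ) = 1 / (1 + exp(−a(θ − b)))
logit = ln(0.6600/0.3400) = 0.6633
θ = b + logit/(a) = -0.25 + 0.6633/0.7700 = 0.6114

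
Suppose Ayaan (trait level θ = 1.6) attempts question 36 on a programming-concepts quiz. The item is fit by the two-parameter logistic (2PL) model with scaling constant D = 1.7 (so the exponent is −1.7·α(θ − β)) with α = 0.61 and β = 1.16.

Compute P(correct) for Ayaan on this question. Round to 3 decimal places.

0.612

P(θ) = 1 / (1 + exp(−D·α(θ − β)))
Exponent: 1.7 × 0.61 × (1.6 − 1.16) = 0.4563
1/(1 + e^{-0.4563}) = 0.6121
P = 0.6121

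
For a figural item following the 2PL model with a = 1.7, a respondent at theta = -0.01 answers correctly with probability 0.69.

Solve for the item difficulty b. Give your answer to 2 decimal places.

P(theta) = 1 / (1 + exp(−a(theta − b)))
logit(0.69) = ln(0.69/0.31) = 0.8001
b = theta − logit/(a) = -0.01 − 0.8001/1.7000 = -0.4807

-0.48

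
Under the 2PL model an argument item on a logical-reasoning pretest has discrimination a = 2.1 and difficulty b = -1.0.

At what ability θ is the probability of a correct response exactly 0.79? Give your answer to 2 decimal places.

P(θ) = 1 / (1 + exp(−a(θ − b)))
logit = ln(0.7900/0.2100) = 1.3249
θ = b + logit/(a) = -1.0 + 1.3249/2.1000 = -0.3691

-0.37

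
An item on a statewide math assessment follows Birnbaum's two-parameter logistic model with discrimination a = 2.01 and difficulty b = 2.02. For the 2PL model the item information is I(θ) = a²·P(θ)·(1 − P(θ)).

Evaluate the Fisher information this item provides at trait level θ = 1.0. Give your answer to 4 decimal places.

0.4082

P = 1/(1+e^{2.0502}) = 0.1140
P(1−P) = 0.1140 × 0.8860 = 0.1010
I = a² × P(1−P) = 2.01² × 0.1010 = 0.40817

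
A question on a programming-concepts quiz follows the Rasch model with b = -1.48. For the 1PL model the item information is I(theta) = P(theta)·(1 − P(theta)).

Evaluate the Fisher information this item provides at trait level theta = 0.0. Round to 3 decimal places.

0.151

P = 1/(1+e^{-1.4800}) = 0.8146
P(1−P) = 0.8146 × 0.1854 = 0.1510
I = P(1−P) = 0.15104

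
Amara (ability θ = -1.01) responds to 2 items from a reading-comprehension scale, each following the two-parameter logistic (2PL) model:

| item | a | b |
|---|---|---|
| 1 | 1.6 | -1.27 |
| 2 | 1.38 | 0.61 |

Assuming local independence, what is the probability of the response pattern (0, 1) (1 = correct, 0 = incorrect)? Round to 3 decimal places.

0.038

P(θ) = 1 / (1 + exp(−a(θ − b)))
P_1 = 1/(1+e^{-0.4160}) = 0.6025
P_2 = 1/(1+e^{2.2356}) = 0.0966
L = (1−P_1) × P_2 = 0.3975 × 0.0966 = 0.03840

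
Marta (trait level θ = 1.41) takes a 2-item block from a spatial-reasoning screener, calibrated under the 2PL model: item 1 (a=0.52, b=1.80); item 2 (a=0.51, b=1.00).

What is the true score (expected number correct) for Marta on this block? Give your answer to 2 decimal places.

1.00

P(θ) = 1 / (1 + exp(−a(θ − b)))
P_1 = 1/(1+e^{0.2028}) = 0.4495
P_2 = 1/(1+e^{-0.2091}) = 0.5521
E[score] = 0.4495 + 0.5521 = 1.0016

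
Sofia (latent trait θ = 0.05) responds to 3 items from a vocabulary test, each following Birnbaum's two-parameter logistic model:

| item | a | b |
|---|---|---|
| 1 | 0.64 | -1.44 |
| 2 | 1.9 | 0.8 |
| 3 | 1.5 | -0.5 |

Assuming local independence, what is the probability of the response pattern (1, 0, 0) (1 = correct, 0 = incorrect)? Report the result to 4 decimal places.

0.1773

P(θ) = 1 / (1 + exp(−a(θ − b)))
P_1 = 1/(1+e^{-0.9536}) = 0.7218
P_2 = 1/(1+e^{1.4250}) = 0.1939
P_3 = 1/(1+e^{-0.8250}) = 0.6953
L = P_1 × (1−P_2) × (1−P_3) = 0.7218 × 0.8061 × 0.3047 = 0.17730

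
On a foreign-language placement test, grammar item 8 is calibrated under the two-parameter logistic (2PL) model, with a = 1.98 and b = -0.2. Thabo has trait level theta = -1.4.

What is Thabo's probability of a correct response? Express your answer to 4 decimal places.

0.0850

P(theta) = 1 / (1 + exp(−a(theta − b)))
Exponent: 1.98 × (-1.4 − (-0.2)) = -2.3760
1/(1 + e^{2.3760}) = 0.0850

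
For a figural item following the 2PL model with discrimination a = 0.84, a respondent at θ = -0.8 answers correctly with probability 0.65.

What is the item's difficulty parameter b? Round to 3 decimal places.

-1.537

P(θ) = 1 / (1 + exp(−a(θ − b)))
logit(0.65) = ln(0.65/0.35) = 0.6190
b = θ − logit/(a) = -0.8 − 0.6190/0.8400 = -1.5370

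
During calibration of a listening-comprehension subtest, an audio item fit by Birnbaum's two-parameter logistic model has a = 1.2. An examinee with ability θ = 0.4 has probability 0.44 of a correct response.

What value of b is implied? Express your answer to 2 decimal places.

P(θ) = 1 / (1 + exp(−a(θ − b)))
logit(0.44) = ln(0.44/0.56) = -0.2412
b = θ − logit/(a) = 0.4 − (-0.2412)/1.2000 = 0.6010

0.60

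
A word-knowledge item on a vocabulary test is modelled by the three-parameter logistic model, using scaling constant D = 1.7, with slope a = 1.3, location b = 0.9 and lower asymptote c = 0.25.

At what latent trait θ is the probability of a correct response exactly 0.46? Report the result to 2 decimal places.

0.47

P(θ) = c + (1 − c) · 1 / (1 + exp(−D·a(θ − b)))
Remove guessing floor: (0.46 − 0.25)/(1 − 0.25) = 0.2800
logit = ln(0.2800/0.7200) = -0.9445
θ = b + logit/(1.7·a) = 0.9 + (-0.9445)/2.2100 = 0.4726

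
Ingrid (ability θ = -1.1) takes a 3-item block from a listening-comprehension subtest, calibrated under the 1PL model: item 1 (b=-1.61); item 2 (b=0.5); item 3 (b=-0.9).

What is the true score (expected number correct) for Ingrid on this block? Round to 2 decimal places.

P(θ) = 1 / (1 + exp(−(θ − b)))
P_1 = 1/(1+e^{-0.5100}) = 0.6248
P_2 = 1/(1+e^{1.6000}) = 0.1680
P_3 = 1/(1+e^{0.2000}) = 0.4502
E[score] = 0.6248 + 0.1680 + 0.4502 = 1.2430

1.24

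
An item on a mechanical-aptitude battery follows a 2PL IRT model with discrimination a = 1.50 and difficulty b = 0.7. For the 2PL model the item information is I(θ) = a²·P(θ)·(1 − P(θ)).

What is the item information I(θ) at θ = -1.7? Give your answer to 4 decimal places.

P = 1/(1+e^{3.6000}) = 0.0266
P(1−P) = 0.0266 × 0.9734 = 0.0259
I = a² × P(1−P) = 1.50² × 0.0259 = 0.05825

0.0583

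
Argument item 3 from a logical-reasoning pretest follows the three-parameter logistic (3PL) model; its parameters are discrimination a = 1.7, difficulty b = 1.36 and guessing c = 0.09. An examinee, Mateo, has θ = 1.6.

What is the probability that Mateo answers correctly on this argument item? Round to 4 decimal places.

P(θ) = c + (1 − c) · 1 / (1 + exp(−a(θ − b)))
Exponent: 1.7 × (1.6 − 1.36) = 0.4080
1/(1 + e^{-0.4080}) = 0.6006
P = 0.09 + 0.91 × 0.6006 = 0.6366

0.6366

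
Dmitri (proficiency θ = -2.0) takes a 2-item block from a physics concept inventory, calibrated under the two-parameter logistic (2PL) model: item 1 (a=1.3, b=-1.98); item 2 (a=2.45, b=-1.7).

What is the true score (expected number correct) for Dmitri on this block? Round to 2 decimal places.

P(θ) = 1 / (1 + exp(−a(θ − b)))
P_1 = 1/(1+e^{0.0260}) = 0.4935
P_2 = 1/(1+e^{0.7350}) = 0.3241
E[score] = 0.4935 + 0.3241 = 0.8176

0.82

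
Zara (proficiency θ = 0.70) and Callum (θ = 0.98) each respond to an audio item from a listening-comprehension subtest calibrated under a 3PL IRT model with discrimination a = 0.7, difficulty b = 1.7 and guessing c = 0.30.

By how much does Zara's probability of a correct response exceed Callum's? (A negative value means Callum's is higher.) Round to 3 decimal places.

P(θ) = c + (1 − c) · 1 / (1 + exp(−a(θ − b)))
P(Zara) = 0.5323  [exponent -0.7000]
P(Callum) = 0.5636  [exponent -0.5040]
Difference = 0.5323 − 0.5636 = -0.0314

-0.031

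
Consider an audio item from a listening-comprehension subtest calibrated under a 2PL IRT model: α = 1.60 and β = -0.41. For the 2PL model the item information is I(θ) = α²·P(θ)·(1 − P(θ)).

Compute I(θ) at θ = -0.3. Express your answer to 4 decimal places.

0.6351

P = 1/(1+e^{-0.1760}) = 0.5439
P(1−P) = 0.5439 × 0.4561 = 0.2481
I = α² × P(1−P) = 1.60² × 0.2481 = 0.63507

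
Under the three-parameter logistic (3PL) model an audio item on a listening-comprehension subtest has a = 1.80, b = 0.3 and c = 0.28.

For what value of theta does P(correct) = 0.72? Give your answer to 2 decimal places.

P(theta) = c + (1 − c) · 1 / (1 + exp(−a(theta − b)))
Remove guessing floor: (0.72 − 0.28)/(1 − 0.28) = 0.6111
logit = ln(0.6111/0.3889) = 0.4520
theta = b + logit/(a) = 0.3 + 0.4520/1.8000 = 0.5511

0.55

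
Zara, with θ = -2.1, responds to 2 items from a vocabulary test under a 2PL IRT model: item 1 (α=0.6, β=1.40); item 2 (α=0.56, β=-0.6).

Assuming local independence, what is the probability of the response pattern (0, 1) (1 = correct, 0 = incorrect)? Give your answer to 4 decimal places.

0.2686

P(θ) = 1 / (1 + exp(−α(θ − β)))
P_1 = 1/(1+e^{2.1000}) = 0.1091
P_2 = 1/(1+e^{0.8400}) = 0.3015
L = (1−P_1) × P_2 = 0.8909 × 0.3015 = 0.26864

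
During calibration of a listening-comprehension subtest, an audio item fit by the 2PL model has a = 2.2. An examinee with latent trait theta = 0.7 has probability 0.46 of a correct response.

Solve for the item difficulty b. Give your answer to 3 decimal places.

0.773

P(theta) = 1 / (1 + exp(−a(theta − b)))
logit(0.46) = ln(0.46/0.54) = -0.1603
b = theta − logit/(a) = 0.7 − (-0.1603)/2.2000 = 0.7729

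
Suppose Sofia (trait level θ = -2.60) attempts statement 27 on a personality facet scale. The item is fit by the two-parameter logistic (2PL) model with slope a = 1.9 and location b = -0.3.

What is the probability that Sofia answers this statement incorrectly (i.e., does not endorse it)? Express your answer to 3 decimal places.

P(θ) = 1 / (1 + exp(−a(θ − b)))
Exponent: 1.9 × (-2.60 − (-0.3)) = -4.3700
1/(1 + e^{4.3700}) = 0.0125
P(incorrect) = 1 − 0.0125 = 0.9875

0.988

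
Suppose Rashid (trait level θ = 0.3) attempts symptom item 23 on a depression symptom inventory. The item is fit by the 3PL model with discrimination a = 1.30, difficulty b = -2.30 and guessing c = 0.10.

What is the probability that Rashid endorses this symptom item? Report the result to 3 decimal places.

P(θ) = c + (1 − c) · 1 / (1 + exp(−a(θ − b)))
Exponent: 1.30 × (0.3 − (-2.30)) = 3.3800
1/(1 + e^{-3.3800}) = 0.9671
P = 0.10 + 0.90 × 0.9671 = 0.9704

0.970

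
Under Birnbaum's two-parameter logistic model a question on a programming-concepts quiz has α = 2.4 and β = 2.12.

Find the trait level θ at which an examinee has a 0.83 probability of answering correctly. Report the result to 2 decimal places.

2.78

P(θ) = 1 / (1 + exp(−α(θ − β)))
logit = ln(0.8300/0.1700) = 1.5856
θ = β + logit/(α) = 2.12 + 1.5856/2.4000 = 2.7807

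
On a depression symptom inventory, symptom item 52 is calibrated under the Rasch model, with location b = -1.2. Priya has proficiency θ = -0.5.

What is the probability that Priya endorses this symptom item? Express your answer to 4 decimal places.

0.6682

P(θ) = 1 / (1 + exp(−(θ − b)))
Exponent: (-0.5 − (-1.2)) = 0.7000
1/(1 + e^{-0.7000}) = 0.6682
P = 0.6682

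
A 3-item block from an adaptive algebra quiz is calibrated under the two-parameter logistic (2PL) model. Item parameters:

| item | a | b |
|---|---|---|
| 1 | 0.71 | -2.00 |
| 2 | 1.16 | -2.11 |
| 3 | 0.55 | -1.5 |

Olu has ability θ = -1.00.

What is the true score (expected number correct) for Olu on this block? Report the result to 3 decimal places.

2.022

P(θ) = 1 / (1 + exp(−a(θ − b)))
P_1 = 1/(1+e^{-0.7100}) = 0.6704
P_2 = 1/(1+e^{-1.2876}) = 0.7837
P_3 = 1/(1+e^{-0.2750}) = 0.5683
E[score] = 0.6704 + 0.7837 + 0.5683 = 2.0225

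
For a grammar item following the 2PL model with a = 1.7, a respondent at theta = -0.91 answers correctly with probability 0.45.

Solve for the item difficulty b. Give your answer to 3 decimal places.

P(theta) = 1 / (1 + exp(−a(theta − b)))
logit(0.45) = ln(0.45/0.55) = -0.2007
b = theta − logit/(a) = -0.91 − (-0.2007)/1.7000 = -0.7920

-0.792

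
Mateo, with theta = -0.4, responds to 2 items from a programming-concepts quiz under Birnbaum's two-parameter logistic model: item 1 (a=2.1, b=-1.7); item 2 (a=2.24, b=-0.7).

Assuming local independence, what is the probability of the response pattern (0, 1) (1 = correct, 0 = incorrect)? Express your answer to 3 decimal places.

0.041

P(theta) = 1 / (1 + exp(−a(theta − b)))
P_1 = 1/(1+e^{-2.7300}) = 0.9388
P_2 = 1/(1+e^{-0.6720}) = 0.6620
L = (1−P_1) × P_2 = 0.0612 × 0.6620 = 0.04053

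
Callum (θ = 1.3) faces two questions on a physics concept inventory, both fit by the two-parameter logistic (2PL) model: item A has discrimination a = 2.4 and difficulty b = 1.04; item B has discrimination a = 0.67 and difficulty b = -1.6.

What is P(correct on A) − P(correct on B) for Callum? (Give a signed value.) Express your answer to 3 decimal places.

-0.224

P(θ) = 1 / (1 + exp(−a(θ − b)))
P_A = 0.6511
P_B = 0.8747
P_A − P_B = -0.2236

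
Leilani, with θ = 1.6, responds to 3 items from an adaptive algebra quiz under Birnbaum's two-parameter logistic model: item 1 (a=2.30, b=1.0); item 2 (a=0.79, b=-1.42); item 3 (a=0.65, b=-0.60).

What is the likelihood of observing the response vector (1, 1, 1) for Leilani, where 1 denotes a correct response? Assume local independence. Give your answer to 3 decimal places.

0.590

P(θ) = 1 / (1 + exp(−a(θ − b)))
P_1 = 1/(1+e^{-1.3800}) = 0.7990
P_2 = 1/(1+e^{-2.3858}) = 0.9157
P_3 = 1/(1+e^{-1.4300}) = 0.8069
L = P_1 × P_2 × P_3 = 0.7990 × 0.9157 × 0.8069 = 0.59038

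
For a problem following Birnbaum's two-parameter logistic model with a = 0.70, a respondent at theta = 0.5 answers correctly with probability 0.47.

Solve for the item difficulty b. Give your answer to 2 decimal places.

0.67

P(theta) = 1 / (1 + exp(−a(theta − b)))
logit(0.47) = ln(0.47/0.53) = -0.1201
b = theta − logit/(a) = 0.5 − (-0.1201)/0.7000 = 0.6716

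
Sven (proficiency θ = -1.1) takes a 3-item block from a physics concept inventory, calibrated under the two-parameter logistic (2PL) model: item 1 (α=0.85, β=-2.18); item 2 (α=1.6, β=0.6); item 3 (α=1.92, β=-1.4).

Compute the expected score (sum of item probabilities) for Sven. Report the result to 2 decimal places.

P(θ) = 1 / (1 + exp(−α(θ − β)))
P_1 = 1/(1+e^{-0.9180}) = 0.7146
P_2 = 1/(1+e^{2.7200}) = 0.0618
P_3 = 1/(1+e^{-0.5760}) = 0.6401
E[score] = 0.7146 + 0.0618 + 0.6401 = 1.4166

1.42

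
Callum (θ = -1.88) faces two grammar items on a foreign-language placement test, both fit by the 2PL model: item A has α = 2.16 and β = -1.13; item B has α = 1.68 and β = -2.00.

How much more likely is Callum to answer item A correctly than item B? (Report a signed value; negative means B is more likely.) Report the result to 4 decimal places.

P(θ) = 1 / (1 + exp(−α(θ − β)))
P_A = 0.1652
P_B = 0.5502
P_A − P_B = -0.3850

-0.3850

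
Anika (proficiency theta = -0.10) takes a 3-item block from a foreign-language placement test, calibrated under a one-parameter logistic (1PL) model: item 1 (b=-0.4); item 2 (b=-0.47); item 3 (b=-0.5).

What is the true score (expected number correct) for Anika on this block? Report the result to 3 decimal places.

P(theta) = 1 / (1 + exp(−(theta − b)))
P_1 = 1/(1+e^{-0.3000}) = 0.5744
P_2 = 1/(1+e^{-0.3700}) = 0.5915
P_3 = 1/(1+e^{-0.4000}) = 0.5987
E[score] = 0.5744 + 0.5915 + 0.5987 = 1.7646

1.765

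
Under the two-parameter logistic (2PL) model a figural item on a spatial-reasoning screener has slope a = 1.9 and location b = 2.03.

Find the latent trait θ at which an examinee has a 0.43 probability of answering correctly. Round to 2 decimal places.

P(θ) = 1 / (1 + exp(−a(θ − b)))
logit = ln(0.4300/0.5700) = -0.2819
θ = b + logit/(a) = 2.03 + (-0.2819)/1.9000 = 1.8817

1.88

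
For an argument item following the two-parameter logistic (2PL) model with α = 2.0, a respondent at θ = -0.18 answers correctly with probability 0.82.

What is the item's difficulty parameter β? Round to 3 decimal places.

P(θ) = 1 / (1 + exp(−α(θ − β)))
logit(0.82) = ln(0.82/0.18) = 1.5163
β = θ − logit/(α) = -0.18 − 1.5163/2.0000 = -0.9382

-0.938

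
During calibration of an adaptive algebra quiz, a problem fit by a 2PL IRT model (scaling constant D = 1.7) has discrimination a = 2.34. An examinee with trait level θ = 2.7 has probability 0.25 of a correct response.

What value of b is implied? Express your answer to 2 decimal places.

P(θ) = 1 / (1 + exp(−D·a(θ − b)))
logit(0.25) = ln(0.25/0.75) = -1.0986
b = θ − logit/(1.7·a) = 2.7 − (-1.0986)/3.9780 = 2.9762

2.98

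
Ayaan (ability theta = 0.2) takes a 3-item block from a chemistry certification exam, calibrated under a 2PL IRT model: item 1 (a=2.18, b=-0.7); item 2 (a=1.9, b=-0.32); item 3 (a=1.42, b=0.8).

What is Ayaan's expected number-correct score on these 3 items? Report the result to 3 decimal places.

1.904

P(theta) = 1 / (1 + exp(−a(theta − b)))
P_1 = 1/(1+e^{-1.9620}) = 0.8767
P_2 = 1/(1+e^{-0.9880}) = 0.7287
P_3 = 1/(1+e^{0.8520}) = 0.2990
E[score] = 0.8767 + 0.7287 + 0.2990 = 1.9045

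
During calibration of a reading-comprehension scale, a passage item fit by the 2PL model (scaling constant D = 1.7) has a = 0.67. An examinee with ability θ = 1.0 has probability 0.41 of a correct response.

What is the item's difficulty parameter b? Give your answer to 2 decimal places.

P(θ) = 1 / (1 + exp(−D·a(θ − b)))
logit(0.41) = ln(0.41/0.59) = -0.3640
b = θ − logit/(1.7·a) = 1.0 − (-0.3640)/1.1390 = 1.3195

1.32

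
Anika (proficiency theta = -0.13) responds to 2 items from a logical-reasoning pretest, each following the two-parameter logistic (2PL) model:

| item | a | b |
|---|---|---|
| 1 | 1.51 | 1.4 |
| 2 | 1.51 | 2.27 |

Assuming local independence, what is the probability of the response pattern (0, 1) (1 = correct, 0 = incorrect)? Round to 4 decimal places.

P(theta) = 1 / (1 + exp(−a(theta − b)))
P_1 = 1/(1+e^{2.3103}) = 0.0903
P_2 = 1/(1+e^{3.6240}) = 0.0260
L = (1−P_1) × P_2 = 0.9097 × 0.0260 = 0.02364

0.0236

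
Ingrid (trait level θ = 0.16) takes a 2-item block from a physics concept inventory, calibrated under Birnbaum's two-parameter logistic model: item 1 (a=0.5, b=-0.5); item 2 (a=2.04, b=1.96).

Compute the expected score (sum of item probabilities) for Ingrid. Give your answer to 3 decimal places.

P(θ) = 1 / (1 + exp(−a(θ − b)))
P_1 = 1/(1+e^{-0.3300}) = 0.5818
P_2 = 1/(1+e^{3.6720}) = 0.0248
E[score] = 0.5818 + 0.0248 = 0.6066

0.607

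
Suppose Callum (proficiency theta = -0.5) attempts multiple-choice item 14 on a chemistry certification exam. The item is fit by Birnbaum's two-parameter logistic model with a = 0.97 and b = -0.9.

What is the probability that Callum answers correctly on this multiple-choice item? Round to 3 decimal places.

0.596

P(theta) = 1 / (1 + exp(−a(theta − b)))
Exponent: 0.97 × (-0.5 − (-0.9)) = 0.3880
1/(1 + e^{-0.3880}) = 0.5958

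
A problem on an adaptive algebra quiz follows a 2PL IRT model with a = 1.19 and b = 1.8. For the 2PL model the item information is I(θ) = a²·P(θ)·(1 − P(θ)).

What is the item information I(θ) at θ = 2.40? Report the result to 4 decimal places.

0.3125

P = 1/(1+e^{-0.7140}) = 0.6713
P(1−P) = 0.6713 × 0.3287 = 0.2207
I = a² × P(1−P) = 1.19² × 0.2207 = 0.31248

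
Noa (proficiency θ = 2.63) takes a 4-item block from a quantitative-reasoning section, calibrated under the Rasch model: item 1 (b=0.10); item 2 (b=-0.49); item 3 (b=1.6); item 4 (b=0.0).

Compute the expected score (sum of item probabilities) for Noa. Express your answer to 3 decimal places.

P(θ) = 1 / (1 + exp(−(θ − b)))
P_1 = 1/(1+e^{-2.5300}) = 0.9262
P_2 = 1/(1+e^{-3.1200}) = 0.9577
P_3 = 1/(1+e^{-1.0300}) = 0.7369
P_4 = 1/(1+e^{-2.6300}) = 0.9328
E[score] = 0.9262 + 0.9577 + 0.7369 + 0.9328 = 3.5536

3.554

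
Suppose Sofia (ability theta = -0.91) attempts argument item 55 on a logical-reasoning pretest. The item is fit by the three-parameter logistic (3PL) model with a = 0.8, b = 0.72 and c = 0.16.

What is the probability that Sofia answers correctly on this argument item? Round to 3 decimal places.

0.339

P(theta) = c + (1 − c) · 1 / (1 + exp(−a(theta − b)))
Exponent: 0.8 × (-0.91 − 0.72) = -1.3040
1/(1 + e^{1.3040}) = 0.2135
P = 0.16 + 0.84 × 0.2135 = 0.3393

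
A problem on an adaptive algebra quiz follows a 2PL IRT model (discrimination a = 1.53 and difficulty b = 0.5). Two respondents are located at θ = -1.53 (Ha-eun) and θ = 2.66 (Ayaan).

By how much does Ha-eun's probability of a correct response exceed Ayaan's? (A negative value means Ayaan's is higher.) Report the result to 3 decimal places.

-0.922

P(θ) = 1 / (1 + exp(−a(θ − b)))
P(Ha-eun) = 0.0429  [exponent -3.1059]
P(Ayaan) = 0.9646  [exponent 3.3048]
Difference = 0.0429 − 0.9646 = -0.9217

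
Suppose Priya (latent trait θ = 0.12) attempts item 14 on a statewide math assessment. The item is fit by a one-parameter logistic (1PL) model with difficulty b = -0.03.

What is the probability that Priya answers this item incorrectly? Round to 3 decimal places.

0.463

P(θ) = 1 / (1 + exp(−(θ − b)))
Exponent: (0.12 − (-0.03)) = 0.1500
1/(1 + e^{-0.1500}) = 0.5374
P = 0.5374
P(incorrect) = 1 − 0.5374 = 0.4626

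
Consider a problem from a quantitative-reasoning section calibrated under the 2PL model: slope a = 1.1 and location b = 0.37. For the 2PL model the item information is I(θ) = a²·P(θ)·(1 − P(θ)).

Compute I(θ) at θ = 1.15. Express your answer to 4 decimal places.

0.2530

P = 1/(1+e^{-0.8580}) = 0.7022
P(1−P) = 0.7022 × 0.2978 = 0.2091
I = a² × P(1−P) = 1.1² × 0.2091 = 0.25301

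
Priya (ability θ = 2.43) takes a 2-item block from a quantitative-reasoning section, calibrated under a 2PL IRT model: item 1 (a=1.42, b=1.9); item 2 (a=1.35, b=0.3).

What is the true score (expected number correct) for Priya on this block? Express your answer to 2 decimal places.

P(θ) = 1 / (1 + exp(−a(θ − b)))
P_1 = 1/(1+e^{-0.7526}) = 0.6797
P_2 = 1/(1+e^{-2.8755}) = 0.9466
E[score] = 0.6797 + 0.9466 = 1.6264

1.63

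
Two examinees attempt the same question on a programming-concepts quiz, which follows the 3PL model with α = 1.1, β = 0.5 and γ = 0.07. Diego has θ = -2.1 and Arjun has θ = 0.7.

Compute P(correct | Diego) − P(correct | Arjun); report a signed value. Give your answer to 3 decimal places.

P(θ) = γ + (1 − γ) · 1 / (1 + exp(−α(θ − β)))
P(Diego) = 0.1204  [exponent -2.8600]
P(Arjun) = 0.5859  [exponent 0.2200]
Difference = 0.1204 − 0.5859 = -0.4656

-0.466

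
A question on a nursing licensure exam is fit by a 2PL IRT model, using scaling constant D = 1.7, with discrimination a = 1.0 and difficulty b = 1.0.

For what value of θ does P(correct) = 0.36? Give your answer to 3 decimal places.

P(θ) = 1 / (1 + exp(−D·a(θ − b)))
logit = ln(0.3600/0.6400) = -0.5754
θ = b + logit/(1.7·a) = 1.0 + (-0.5754)/1.7000 = 0.6616

0.662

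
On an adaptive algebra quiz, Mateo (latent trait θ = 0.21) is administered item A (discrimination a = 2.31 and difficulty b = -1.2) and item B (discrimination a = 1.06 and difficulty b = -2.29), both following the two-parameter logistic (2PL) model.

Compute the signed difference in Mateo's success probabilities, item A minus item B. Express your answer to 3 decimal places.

0.029

P(θ) = 1 / (1 + exp(−a(θ − b)))
P_A = 0.9629
P_B = 0.9340
P_A − P_B = 0.0289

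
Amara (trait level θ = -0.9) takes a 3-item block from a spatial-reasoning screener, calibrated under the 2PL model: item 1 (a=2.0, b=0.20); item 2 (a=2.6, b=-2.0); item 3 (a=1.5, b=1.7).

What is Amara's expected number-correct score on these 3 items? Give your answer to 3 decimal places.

P(θ) = 1 / (1 + exp(−a(θ − b)))
P_1 = 1/(1+e^{2.2000}) = 0.0998
P_2 = 1/(1+e^{-2.8600}) = 0.9458
P_3 = 1/(1+e^{3.9000}) = 0.0198
E[score] = 0.0998 + 0.9458 + 0.0198 = 1.0654

1.065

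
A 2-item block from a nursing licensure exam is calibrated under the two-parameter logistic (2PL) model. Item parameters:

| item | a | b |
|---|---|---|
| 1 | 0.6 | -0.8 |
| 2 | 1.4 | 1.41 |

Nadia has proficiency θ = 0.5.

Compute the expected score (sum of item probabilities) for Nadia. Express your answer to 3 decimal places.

P(θ) = 1 / (1 + exp(−a(θ − b)))
P_1 = 1/(1+e^{-0.7800}) = 0.6857
P_2 = 1/(1+e^{1.2740}) = 0.2186
E[score] = 0.6857 + 0.2186 = 0.9043

0.904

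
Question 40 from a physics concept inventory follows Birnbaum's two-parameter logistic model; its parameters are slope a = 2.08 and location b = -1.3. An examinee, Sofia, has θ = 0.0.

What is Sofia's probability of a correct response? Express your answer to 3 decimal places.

P(θ) = 1 / (1 + exp(−a(θ − b)))
Exponent: 2.08 × (0.0 − (-1.3)) = 2.7040
1/(1 + e^{-2.7040}) = 0.9373

0.937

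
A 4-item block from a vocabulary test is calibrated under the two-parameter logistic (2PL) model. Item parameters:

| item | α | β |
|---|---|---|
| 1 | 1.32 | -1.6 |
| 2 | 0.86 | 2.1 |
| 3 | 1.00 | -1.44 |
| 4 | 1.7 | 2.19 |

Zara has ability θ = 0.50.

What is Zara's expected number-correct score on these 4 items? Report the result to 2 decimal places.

2.07

P(θ) = 1 / (1 + exp(−α(θ − β)))
P_1 = 1/(1+e^{-2.7720}) = 0.9411
P_2 = 1/(1+e^{1.3760}) = 0.2017
P_3 = 1/(1+e^{-1.9400}) = 0.8744
P_4 = 1/(1+e^{2.8730}) = 0.0535
E[score] = 0.9411 + 0.2017 + 0.8744 + 0.0535 = 2.0707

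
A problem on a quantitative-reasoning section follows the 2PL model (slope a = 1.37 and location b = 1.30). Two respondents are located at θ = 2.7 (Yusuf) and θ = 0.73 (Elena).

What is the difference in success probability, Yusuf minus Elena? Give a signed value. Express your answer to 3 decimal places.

0.558

P(θ) = 1 / (1 + exp(−a(θ − b)))
P(Yusuf) = 0.8719  [exponent 1.9180]
P(Elena) = 0.3141  [exponent -0.7809]
Difference = 0.8719 − 0.3141 = 0.5578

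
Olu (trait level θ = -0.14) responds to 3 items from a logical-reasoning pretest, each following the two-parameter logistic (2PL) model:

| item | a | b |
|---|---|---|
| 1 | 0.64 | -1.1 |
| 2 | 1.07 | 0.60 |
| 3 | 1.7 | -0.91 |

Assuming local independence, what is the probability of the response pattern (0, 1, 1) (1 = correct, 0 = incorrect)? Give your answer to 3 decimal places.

0.086

P(θ) = 1 / (1 + exp(−a(θ − b)))
P_1 = 1/(1+e^{-0.6144}) = 0.6489
P_2 = 1/(1+e^{0.7918}) = 0.3118
P_3 = 1/(1+e^{-1.3090}) = 0.7873
L = (1−P_1) × P_2 × P_3 = 0.3511 × 0.3118 × 0.7873 = 0.08618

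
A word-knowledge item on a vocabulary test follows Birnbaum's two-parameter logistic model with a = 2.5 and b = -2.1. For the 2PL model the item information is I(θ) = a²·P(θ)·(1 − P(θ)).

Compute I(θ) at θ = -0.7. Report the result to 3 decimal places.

0.178

P = 1/(1+e^{-3.5000}) = 0.9707
P(1−P) = 0.9707 × 0.0293 = 0.0285
I = a² × P(1−P) = 2.5² × 0.0285 = 0.17783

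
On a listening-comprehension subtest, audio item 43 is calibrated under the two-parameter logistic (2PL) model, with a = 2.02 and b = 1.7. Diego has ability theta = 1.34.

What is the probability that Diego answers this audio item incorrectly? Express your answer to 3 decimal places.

0.674

P(theta) = 1 / (1 + exp(−a(theta − b)))
Exponent: 2.02 × (1.34 − 1.7) = -0.7272
1/(1 + e^{0.7272}) = 0.3258
P(incorrect) = 1 − 0.3258 = 0.6742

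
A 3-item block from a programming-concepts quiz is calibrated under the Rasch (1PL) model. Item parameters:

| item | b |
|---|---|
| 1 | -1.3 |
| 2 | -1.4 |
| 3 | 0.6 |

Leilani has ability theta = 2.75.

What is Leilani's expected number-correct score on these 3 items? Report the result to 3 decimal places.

2.863

P(theta) = 1 / (1 + exp(−(theta − b)))
P_1 = 1/(1+e^{-4.0500}) = 0.9829
P_2 = 1/(1+e^{-4.1500}) = 0.9845
P_3 = 1/(1+e^{-2.1500}) = 0.8957
E[score] = 0.9829 + 0.9845 + 0.8957 = 2.8630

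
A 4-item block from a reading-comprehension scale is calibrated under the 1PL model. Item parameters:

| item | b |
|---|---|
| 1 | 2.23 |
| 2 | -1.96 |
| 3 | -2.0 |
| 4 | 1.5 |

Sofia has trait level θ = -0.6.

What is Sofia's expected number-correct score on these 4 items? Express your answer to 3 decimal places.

P(θ) = 1 / (1 + exp(−(θ − b)))
P_1 = 1/(1+e^{2.8300}) = 0.0557
P_2 = 1/(1+e^{-1.3600}) = 0.7958
P_3 = 1/(1+e^{-1.4000}) = 0.8022
P_4 = 1/(1+e^{2.1000}) = 0.1091
E[score] = 0.0557 + 0.7958 + 0.8022 + 0.1091 = 1.7628

1.763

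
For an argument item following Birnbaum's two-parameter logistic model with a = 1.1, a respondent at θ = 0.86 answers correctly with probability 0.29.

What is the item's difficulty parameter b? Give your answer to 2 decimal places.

1.67

P(θ) = 1 / (1 + exp(−a(θ − b)))
logit(0.29) = ln(0.29/0.71) = -0.8954
b = θ − logit/(a) = 0.86 − (-0.8954)/1.1000 = 1.6740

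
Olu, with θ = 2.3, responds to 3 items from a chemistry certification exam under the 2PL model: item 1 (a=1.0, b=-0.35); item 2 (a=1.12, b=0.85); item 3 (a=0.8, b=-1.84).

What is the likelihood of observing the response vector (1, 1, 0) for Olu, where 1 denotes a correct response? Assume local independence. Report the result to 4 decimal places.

P(θ) = 1 / (1 + exp(−a(θ − b)))
P_1 = 1/(1+e^{-2.6500}) = 0.9340
P_2 = 1/(1+e^{-1.6240}) = 0.8353
P_3 = 1/(1+e^{-3.3120}) = 0.9648
L = P_1 × P_2 × (1−P_3) = 0.9340 × 0.8353 × 0.0352 = 0.02743

0.0274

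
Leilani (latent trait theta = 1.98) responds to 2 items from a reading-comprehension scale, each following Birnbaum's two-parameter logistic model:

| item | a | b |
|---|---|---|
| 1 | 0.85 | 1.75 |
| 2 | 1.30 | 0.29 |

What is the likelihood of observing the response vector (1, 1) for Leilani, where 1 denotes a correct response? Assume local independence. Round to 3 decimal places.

0.494

P(theta) = 1 / (1 + exp(−a(theta − b)))
P_1 = 1/(1+e^{-0.1955}) = 0.5487
P_2 = 1/(1+e^{-2.1970}) = 0.9000
L = P_1 × P_2 = 0.5487 × 0.9000 = 0.49384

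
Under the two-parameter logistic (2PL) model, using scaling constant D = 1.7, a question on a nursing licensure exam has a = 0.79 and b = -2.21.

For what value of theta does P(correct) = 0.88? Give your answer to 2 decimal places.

P(theta) = 1 / (1 + exp(−D·a(theta − b)))
logit = ln(0.8800/0.1200) = 1.9924
theta = b + logit/(1.7·a) = -2.21 + 1.9924/1.3430 = -0.7264

-0.73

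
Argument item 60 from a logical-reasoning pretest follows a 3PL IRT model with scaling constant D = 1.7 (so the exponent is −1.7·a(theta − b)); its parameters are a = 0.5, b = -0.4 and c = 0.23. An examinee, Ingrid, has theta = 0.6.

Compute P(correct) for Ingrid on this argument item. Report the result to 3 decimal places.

P(theta) = c + (1 − c) · 1 / (1 + exp(−D·a(theta − b)))
Exponent: 1.7 × 0.5 × (0.6 − (-0.4)) = 0.8500
1/(1 + e^{-0.8500}) = 0.7006
P = 0.23 + 0.77 × 0.7006 = 0.7694

0.769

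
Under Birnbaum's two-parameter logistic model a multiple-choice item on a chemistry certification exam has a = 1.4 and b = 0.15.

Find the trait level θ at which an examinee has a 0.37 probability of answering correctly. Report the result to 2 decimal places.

P(θ) = 1 / (1 + exp(−a(θ − b)))
logit = ln(0.3700/0.6300) = -0.5322
θ = b + logit/(a) = 0.15 + (-0.5322)/1.4000 = -0.2302

-0.23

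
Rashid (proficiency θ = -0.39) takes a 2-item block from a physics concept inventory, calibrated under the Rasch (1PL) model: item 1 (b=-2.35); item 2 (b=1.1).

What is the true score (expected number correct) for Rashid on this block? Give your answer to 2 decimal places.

P(θ) = 1 / (1 + exp(−(θ − b)))
P_1 = 1/(1+e^{-1.9600}) = 0.8765
P_2 = 1/(1+e^{1.4900}) = 0.1839
E[score] = 0.8765 + 0.1839 = 1.0605

1.06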